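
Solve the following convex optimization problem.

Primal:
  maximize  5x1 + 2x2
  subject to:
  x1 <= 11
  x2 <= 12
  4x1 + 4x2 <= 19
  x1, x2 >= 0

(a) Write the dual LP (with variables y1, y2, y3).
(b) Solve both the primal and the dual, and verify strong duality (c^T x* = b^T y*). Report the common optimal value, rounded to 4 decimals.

The standard primal-dual pair for 'max c^T x s.t. A x <= b, x >= 0' is:
  Dual:  min b^T y  s.t.  A^T y >= c,  y >= 0.

So the dual LP is:
  minimize  11y1 + 12y2 + 19y3
  subject to:
    y1 + 4y3 >= 5
    y2 + 4y3 >= 2
    y1, y2, y3 >= 0

Solving the primal: x* = (4.75, 0).
  primal value c^T x* = 23.75.
Solving the dual: y* = (0, 0, 1.25).
  dual value b^T y* = 23.75.
Strong duality: c^T x* = b^T y*. Confirmed.

23.75


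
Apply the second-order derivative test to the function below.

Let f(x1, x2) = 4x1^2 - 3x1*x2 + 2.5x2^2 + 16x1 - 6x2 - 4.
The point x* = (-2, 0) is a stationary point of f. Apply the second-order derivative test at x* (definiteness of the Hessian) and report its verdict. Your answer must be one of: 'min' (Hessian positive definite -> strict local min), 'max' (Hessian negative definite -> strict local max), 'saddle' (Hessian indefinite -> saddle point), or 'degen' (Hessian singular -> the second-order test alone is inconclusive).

Compute the Hessian H = grad^2 f:
  H = [[8, -3], [-3, 5]]
Verify stationarity: grad f(x*) = H x* + g = (0, 0).
Eigenvalues of H: 3.1459, 9.8541.
Both eigenvalues > 0, so H is positive definite -> x* is a strict local min.

min


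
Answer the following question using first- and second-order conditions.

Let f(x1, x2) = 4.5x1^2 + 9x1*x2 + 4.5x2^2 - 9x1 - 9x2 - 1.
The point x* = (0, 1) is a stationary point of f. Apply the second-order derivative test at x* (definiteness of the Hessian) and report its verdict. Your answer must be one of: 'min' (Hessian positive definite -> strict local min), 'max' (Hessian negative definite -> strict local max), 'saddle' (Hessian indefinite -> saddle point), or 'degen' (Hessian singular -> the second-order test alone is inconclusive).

Compute the Hessian H = grad^2 f:
  H = [[9, 9], [9, 9]]
Verify stationarity: grad f(x*) = H x* + g = (0, 0).
Eigenvalues of H: 0, 18.
H has a zero eigenvalue (singular; positive semidefinite but not definite), so H is neither positive definite, negative definite, nor indefinite. The second-order test alone is inconclusive -> degen.
(Indeed, f is constant along the null direction of H through x*, so x* is not a strict local extremum.)

degen


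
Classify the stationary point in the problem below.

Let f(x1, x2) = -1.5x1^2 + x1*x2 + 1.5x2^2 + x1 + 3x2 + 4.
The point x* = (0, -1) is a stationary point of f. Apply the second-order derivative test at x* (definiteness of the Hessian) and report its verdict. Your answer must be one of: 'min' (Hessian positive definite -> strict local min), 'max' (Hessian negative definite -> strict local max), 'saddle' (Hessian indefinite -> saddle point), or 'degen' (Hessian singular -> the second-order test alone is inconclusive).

Compute the Hessian H = grad^2 f:
  H = [[-3, 1], [1, 3]]
Verify stationarity: grad f(x*) = H x* + g = (0, 0).
Eigenvalues of H: -3.1623, 3.1623.
Eigenvalues have mixed signs, so H is indefinite -> x* is a saddle point.

saddle


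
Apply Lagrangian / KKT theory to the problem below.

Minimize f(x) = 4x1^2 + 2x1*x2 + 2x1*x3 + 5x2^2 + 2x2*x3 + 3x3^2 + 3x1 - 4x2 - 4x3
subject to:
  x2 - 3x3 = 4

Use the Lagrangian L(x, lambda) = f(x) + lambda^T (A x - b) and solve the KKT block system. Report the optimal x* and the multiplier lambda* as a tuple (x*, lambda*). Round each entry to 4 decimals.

Form the Lagrangian:
  L(x, lambda) = (1/2) x^T Q x + c^T x + lambda^T (A x - b)
Stationarity (grad_x L = 0): Q x + c + A^T lambda = 0.
Primal feasibility: A x = b.

This gives the KKT block system:
  [ Q   A^T ] [ x     ]   [-c ]
  [ A    0  ] [ lambda ] = [ b ]

Solving the linear system:
  x*      = (-0.365, 0.97, -1.01)
  lambda* = (-2.95)
  f(x*)   = 5.4325

x* = (-0.365, 0.97, -1.01), lambda* = (-2.95)


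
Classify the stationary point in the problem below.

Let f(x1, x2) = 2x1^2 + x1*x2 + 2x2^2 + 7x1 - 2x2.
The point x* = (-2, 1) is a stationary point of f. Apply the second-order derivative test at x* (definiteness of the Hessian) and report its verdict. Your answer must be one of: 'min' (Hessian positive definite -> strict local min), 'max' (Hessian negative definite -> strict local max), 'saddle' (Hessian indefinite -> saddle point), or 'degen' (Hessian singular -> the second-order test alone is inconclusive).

Compute the Hessian H = grad^2 f:
  H = [[4, 1], [1, 4]]
Verify stationarity: grad f(x*) = H x* + g = (0, 0).
Eigenvalues of H: 3, 5.
Both eigenvalues > 0, so H is positive definite -> x* is a strict local min.

min


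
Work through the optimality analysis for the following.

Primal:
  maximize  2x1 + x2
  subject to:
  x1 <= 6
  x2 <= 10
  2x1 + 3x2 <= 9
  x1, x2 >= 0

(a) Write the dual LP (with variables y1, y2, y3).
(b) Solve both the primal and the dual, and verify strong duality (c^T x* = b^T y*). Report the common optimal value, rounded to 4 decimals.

The standard primal-dual pair for 'max c^T x s.t. A x <= b, x >= 0' is:
  Dual:  min b^T y  s.t.  A^T y >= c,  y >= 0.

So the dual LP is:
  minimize  6y1 + 10y2 + 9y3
  subject to:
    y1 + 2y3 >= 2
    y2 + 3y3 >= 1
    y1, y2, y3 >= 0

Solving the primal: x* = (4.5, 0).
  primal value c^T x* = 9.
Solving the dual: y* = (0, 0, 1).
  dual value b^T y* = 9.
Strong duality: c^T x* = b^T y*. Confirmed.

9


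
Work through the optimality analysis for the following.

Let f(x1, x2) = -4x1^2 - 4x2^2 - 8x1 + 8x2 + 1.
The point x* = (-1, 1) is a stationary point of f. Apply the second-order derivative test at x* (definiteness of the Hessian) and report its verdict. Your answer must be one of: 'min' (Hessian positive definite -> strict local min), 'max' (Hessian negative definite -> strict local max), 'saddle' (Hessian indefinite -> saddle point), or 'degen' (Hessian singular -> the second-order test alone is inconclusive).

Compute the Hessian H = grad^2 f:
  H = [[-8, 0], [0, -8]]
Verify stationarity: grad f(x*) = H x* + g = (0, 0).
Eigenvalues of H: -8, -8.
Both eigenvalues < 0, so H is negative definite -> x* is a strict local max.

max


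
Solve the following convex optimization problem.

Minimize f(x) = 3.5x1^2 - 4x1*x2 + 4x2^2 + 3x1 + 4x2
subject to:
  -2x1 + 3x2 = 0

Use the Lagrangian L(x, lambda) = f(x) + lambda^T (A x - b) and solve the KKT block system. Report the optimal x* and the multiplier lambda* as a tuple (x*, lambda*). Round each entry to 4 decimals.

Form the Lagrangian:
  L(x, lambda) = (1/2) x^T Q x + c^T x + lambda^T (A x - b)
Stationarity (grad_x L = 0): Q x + c + A^T lambda = 0.
Primal feasibility: A x = b.

This gives the KKT block system:
  [ Q   A^T ] [ x     ]   [-c ]
  [ A    0  ] [ lambda ] = [ b ]

Solving the linear system:
  x*      = (-1.0851, -0.7234)
  lambda* = (-0.8511)
  f(x*)   = -3.0745

x* = (-1.0851, -0.7234), lambda* = (-0.8511)


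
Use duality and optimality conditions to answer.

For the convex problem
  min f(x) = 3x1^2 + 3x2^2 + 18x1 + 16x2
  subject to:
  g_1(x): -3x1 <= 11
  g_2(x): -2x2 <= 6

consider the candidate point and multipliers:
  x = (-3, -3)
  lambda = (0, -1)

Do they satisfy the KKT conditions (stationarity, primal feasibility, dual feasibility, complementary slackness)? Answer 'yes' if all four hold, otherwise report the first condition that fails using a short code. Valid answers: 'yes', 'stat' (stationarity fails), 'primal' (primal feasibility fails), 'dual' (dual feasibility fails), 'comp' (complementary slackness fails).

Gradient of f: grad f(x) = Q x + c = (0, -2)
Constraint values g_i(x) = a_i^T x - b_i:
  g_1((-3, -3)) = -2
  g_2((-3, -3)) = 0
Stationarity residual: grad f(x) + sum_i lambda_i a_i = (0, 0)
  -> stationarity OK
Primal feasibility (all g_i <= 0): OK
Dual feasibility (all lambda_i >= 0): FAILS
Complementary slackness (lambda_i * g_i(x) = 0 for all i): OK

Verdict: the first failing condition is dual_feasibility -> dual.

dual


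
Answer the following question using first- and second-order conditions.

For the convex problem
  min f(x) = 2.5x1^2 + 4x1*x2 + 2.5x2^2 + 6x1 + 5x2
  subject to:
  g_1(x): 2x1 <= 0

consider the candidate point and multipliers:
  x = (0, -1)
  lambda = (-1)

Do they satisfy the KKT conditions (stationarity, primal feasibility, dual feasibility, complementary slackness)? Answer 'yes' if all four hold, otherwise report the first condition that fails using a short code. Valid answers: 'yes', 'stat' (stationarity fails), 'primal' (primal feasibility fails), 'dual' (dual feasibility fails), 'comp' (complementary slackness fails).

Gradient of f: grad f(x) = Q x + c = (2, 0)
Constraint values g_i(x) = a_i^T x - b_i:
  g_1((0, -1)) = 0
Stationarity residual: grad f(x) + sum_i lambda_i a_i = (0, 0)
  -> stationarity OK
Primal feasibility (all g_i <= 0): OK
Dual feasibility (all lambda_i >= 0): FAILS
Complementary slackness (lambda_i * g_i(x) = 0 for all i): OK

Verdict: the first failing condition is dual_feasibility -> dual.

dual


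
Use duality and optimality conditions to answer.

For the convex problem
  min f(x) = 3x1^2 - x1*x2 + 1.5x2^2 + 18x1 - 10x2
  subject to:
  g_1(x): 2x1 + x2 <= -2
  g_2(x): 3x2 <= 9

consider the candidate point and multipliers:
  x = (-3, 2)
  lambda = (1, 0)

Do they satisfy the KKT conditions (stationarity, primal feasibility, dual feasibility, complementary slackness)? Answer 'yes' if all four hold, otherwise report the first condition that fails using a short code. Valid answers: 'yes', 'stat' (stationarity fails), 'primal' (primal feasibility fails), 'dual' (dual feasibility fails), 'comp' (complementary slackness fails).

Gradient of f: grad f(x) = Q x + c = (-2, -1)
Constraint values g_i(x) = a_i^T x - b_i:
  g_1((-3, 2)) = -2
  g_2((-3, 2)) = -3
Stationarity residual: grad f(x) + sum_i lambda_i a_i = (0, 0)
  -> stationarity OK
Primal feasibility (all g_i <= 0): OK
Dual feasibility (all lambda_i >= 0): OK
Complementary slackness (lambda_i * g_i(x) = 0 for all i): FAILS

Verdict: the first failing condition is complementary_slackness -> comp.

comp


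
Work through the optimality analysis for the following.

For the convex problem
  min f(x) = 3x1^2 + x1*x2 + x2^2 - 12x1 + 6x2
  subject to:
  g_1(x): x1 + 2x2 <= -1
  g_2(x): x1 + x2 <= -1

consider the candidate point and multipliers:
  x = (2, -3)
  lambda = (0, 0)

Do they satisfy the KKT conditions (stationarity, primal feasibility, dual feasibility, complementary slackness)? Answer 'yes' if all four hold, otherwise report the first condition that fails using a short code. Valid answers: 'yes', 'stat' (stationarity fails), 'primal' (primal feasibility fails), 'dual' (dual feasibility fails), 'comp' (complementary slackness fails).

Gradient of f: grad f(x) = Q x + c = (-3, 2)
Constraint values g_i(x) = a_i^T x - b_i:
  g_1((2, -3)) = -3
  g_2((2, -3)) = 0
Stationarity residual: grad f(x) + sum_i lambda_i a_i = (-3, 2)
  -> stationarity FAILS
Primal feasibility (all g_i <= 0): OK
Dual feasibility (all lambda_i >= 0): OK
Complementary slackness (lambda_i * g_i(x) = 0 for all i): OK

Verdict: the first failing condition is stationarity -> stat.

stat


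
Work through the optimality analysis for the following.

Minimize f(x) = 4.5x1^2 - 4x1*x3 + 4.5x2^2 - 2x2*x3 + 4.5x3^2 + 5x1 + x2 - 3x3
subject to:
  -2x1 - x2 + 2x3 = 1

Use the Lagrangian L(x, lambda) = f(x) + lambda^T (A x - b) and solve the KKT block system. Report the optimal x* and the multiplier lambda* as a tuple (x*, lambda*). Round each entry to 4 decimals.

Form the Lagrangian:
  L(x, lambda) = (1/2) x^T Q x + c^T x + lambda^T (A x - b)
Stationarity (grad_x L = 0): Q x + c + A^T lambda = 0.
Primal feasibility: A x = b.

This gives the KKT block system:
  [ Q   A^T ] [ x     ]   [-c ]
  [ A    0  ] [ lambda ] = [ b ]

Solving the linear system:
  x*      = (-0.4472, -0.0569, 0.0244)
  lambda* = (0.439)
  f(x*)   = -1.4024

x* = (-0.4472, -0.0569, 0.0244), lambda* = (0.439)


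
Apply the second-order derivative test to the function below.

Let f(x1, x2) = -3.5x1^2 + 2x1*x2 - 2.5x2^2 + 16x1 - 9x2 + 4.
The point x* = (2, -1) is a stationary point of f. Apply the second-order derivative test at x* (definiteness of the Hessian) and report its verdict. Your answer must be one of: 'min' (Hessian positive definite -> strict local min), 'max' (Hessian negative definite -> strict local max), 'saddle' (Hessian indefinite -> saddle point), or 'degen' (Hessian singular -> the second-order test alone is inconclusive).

Compute the Hessian H = grad^2 f:
  H = [[-7, 2], [2, -5]]
Verify stationarity: grad f(x*) = H x* + g = (0, 0).
Eigenvalues of H: -8.2361, -3.7639.
Both eigenvalues < 0, so H is negative definite -> x* is a strict local max.

max


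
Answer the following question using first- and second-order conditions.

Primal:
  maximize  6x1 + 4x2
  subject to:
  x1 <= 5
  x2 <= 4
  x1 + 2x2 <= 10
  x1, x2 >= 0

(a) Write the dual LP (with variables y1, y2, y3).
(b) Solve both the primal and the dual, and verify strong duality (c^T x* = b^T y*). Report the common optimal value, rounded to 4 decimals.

The standard primal-dual pair for 'max c^T x s.t. A x <= b, x >= 0' is:
  Dual:  min b^T y  s.t.  A^T y >= c,  y >= 0.

So the dual LP is:
  minimize  5y1 + 4y2 + 10y3
  subject to:
    y1 + y3 >= 6
    y2 + 2y3 >= 4
    y1, y2, y3 >= 0

Solving the primal: x* = (5, 2.5).
  primal value c^T x* = 40.
Solving the dual: y* = (4, 0, 2).
  dual value b^T y* = 40.
Strong duality: c^T x* = b^T y*. Confirmed.

40


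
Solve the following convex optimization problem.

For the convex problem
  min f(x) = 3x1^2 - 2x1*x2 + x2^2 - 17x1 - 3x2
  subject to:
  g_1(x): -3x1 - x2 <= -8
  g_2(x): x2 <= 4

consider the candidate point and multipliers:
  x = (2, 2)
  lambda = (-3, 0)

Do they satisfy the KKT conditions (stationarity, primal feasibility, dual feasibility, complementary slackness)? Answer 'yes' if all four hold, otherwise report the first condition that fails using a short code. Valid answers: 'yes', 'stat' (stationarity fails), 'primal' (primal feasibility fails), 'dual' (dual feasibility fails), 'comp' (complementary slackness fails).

Gradient of f: grad f(x) = Q x + c = (-9, -3)
Constraint values g_i(x) = a_i^T x - b_i:
  g_1((2, 2)) = 0
  g_2((2, 2)) = -2
Stationarity residual: grad f(x) + sum_i lambda_i a_i = (0, 0)
  -> stationarity OK
Primal feasibility (all g_i <= 0): OK
Dual feasibility (all lambda_i >= 0): FAILS
Complementary slackness (lambda_i * g_i(x) = 0 for all i): OK

Verdict: the first failing condition is dual_feasibility -> dual.

dual


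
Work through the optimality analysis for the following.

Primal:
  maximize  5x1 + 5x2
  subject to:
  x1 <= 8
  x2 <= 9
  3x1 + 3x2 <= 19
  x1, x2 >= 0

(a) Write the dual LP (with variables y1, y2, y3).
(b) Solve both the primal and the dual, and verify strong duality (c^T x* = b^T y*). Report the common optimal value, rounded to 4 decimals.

The standard primal-dual pair for 'max c^T x s.t. A x <= b, x >= 0' is:
  Dual:  min b^T y  s.t.  A^T y >= c,  y >= 0.

So the dual LP is:
  minimize  8y1 + 9y2 + 19y3
  subject to:
    y1 + 3y3 >= 5
    y2 + 3y3 >= 5
    y1, y2, y3 >= 0

Solving the primal: x* = (6.3333, 0).
  primal value c^T x* = 31.6667.
Solving the dual: y* = (0, 0, 1.6667).
  dual value b^T y* = 31.6667.
Strong duality: c^T x* = b^T y*. Confirmed.

31.6667


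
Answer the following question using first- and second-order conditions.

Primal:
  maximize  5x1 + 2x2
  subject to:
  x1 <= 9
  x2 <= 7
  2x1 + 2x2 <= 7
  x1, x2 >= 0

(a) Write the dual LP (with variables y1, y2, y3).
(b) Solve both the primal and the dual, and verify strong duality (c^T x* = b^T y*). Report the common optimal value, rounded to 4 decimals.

The standard primal-dual pair for 'max c^T x s.t. A x <= b, x >= 0' is:
  Dual:  min b^T y  s.t.  A^T y >= c,  y >= 0.

So the dual LP is:
  minimize  9y1 + 7y2 + 7y3
  subject to:
    y1 + 2y3 >= 5
    y2 + 2y3 >= 2
    y1, y2, y3 >= 0

Solving the primal: x* = (3.5, 0).
  primal value c^T x* = 17.5.
Solving the dual: y* = (0, 0, 2.5).
  dual value b^T y* = 17.5.
Strong duality: c^T x* = b^T y*. Confirmed.

17.5


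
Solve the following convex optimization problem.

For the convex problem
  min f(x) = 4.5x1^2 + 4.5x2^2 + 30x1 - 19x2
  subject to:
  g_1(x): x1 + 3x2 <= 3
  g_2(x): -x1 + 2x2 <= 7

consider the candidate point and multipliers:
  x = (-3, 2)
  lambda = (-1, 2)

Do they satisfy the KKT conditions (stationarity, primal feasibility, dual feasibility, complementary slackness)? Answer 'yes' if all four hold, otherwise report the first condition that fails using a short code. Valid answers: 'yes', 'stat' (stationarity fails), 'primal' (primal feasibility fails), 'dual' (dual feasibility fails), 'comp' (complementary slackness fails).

Gradient of f: grad f(x) = Q x + c = (3, -1)
Constraint values g_i(x) = a_i^T x - b_i:
  g_1((-3, 2)) = 0
  g_2((-3, 2)) = 0
Stationarity residual: grad f(x) + sum_i lambda_i a_i = (0, 0)
  -> stationarity OK
Primal feasibility (all g_i <= 0): OK
Dual feasibility (all lambda_i >= 0): FAILS
Complementary slackness (lambda_i * g_i(x) = 0 for all i): OK

Verdict: the first failing condition is dual_feasibility -> dual.

dual


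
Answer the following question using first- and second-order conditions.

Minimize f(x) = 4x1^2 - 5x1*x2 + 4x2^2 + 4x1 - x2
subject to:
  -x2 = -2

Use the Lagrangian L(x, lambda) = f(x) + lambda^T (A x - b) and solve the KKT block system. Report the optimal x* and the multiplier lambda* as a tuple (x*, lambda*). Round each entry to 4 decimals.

Form the Lagrangian:
  L(x, lambda) = (1/2) x^T Q x + c^T x + lambda^T (A x - b)
Stationarity (grad_x L = 0): Q x + c + A^T lambda = 0.
Primal feasibility: A x = b.

This gives the KKT block system:
  [ Q   A^T ] [ x     ]   [-c ]
  [ A    0  ] [ lambda ] = [ b ]

Solving the linear system:
  x*      = (0.75, 2)
  lambda* = (11.25)
  f(x*)   = 11.75

x* = (0.75, 2), lambda* = (11.25)


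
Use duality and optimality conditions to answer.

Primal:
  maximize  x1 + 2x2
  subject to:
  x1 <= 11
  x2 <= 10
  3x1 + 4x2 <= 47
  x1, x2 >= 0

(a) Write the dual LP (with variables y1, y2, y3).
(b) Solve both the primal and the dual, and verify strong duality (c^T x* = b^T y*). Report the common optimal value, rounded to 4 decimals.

The standard primal-dual pair for 'max c^T x s.t. A x <= b, x >= 0' is:
  Dual:  min b^T y  s.t.  A^T y >= c,  y >= 0.

So the dual LP is:
  minimize  11y1 + 10y2 + 47y3
  subject to:
    y1 + 3y3 >= 1
    y2 + 4y3 >= 2
    y1, y2, y3 >= 0

Solving the primal: x* = (2.3333, 10).
  primal value c^T x* = 22.3333.
Solving the dual: y* = (0, 0.6667, 0.3333).
  dual value b^T y* = 22.3333.
Strong duality: c^T x* = b^T y*. Confirmed.

22.3333


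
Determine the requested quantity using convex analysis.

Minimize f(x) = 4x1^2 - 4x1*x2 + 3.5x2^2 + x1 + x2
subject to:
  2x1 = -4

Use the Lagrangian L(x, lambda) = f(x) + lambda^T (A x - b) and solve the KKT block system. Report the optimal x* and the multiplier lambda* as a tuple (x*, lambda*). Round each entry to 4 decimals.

Form the Lagrangian:
  L(x, lambda) = (1/2) x^T Q x + c^T x + lambda^T (A x - b)
Stationarity (grad_x L = 0): Q x + c + A^T lambda = 0.
Primal feasibility: A x = b.

This gives the KKT block system:
  [ Q   A^T ] [ x     ]   [-c ]
  [ A    0  ] [ lambda ] = [ b ]

Solving the linear system:
  x*      = (-2, -1.2857)
  lambda* = (4.9286)
  f(x*)   = 8.2143

x* = (-2, -1.2857), lambda* = (4.9286)


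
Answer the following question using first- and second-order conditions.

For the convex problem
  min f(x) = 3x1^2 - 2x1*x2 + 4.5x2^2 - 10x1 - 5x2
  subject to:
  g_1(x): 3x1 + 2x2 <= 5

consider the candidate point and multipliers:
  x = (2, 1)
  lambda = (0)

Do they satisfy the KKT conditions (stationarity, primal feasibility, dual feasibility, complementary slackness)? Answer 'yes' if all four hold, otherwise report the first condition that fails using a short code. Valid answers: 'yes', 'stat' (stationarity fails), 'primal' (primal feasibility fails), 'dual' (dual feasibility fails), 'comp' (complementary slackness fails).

Gradient of f: grad f(x) = Q x + c = (0, 0)
Constraint values g_i(x) = a_i^T x - b_i:
  g_1((2, 1)) = 3
Stationarity residual: grad f(x) + sum_i lambda_i a_i = (0, 0)
  -> stationarity OK
Primal feasibility (all g_i <= 0): FAILS
Dual feasibility (all lambda_i >= 0): OK
Complementary slackness (lambda_i * g_i(x) = 0 for all i): OK

Verdict: the first failing condition is primal_feasibility -> primal.

primal


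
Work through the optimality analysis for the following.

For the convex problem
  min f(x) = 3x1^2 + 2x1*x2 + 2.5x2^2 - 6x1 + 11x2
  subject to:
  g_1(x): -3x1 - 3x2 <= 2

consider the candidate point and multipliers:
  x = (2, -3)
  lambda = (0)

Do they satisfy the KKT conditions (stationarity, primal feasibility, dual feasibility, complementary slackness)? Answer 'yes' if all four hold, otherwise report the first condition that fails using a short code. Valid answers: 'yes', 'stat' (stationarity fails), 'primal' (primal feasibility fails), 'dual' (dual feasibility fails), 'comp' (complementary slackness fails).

Gradient of f: grad f(x) = Q x + c = (0, 0)
Constraint values g_i(x) = a_i^T x - b_i:
  g_1((2, -3)) = 1
Stationarity residual: grad f(x) + sum_i lambda_i a_i = (0, 0)
  -> stationarity OK
Primal feasibility (all g_i <= 0): FAILS
Dual feasibility (all lambda_i >= 0): OK
Complementary slackness (lambda_i * g_i(x) = 0 for all i): OK

Verdict: the first failing condition is primal_feasibility -> primal.

primal


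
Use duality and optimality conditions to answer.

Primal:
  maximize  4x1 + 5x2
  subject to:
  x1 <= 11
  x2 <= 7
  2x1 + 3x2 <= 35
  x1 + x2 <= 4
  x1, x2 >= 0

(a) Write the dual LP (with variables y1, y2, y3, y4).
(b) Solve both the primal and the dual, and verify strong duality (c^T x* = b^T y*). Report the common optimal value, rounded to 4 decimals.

The standard primal-dual pair for 'max c^T x s.t. A x <= b, x >= 0' is:
  Dual:  min b^T y  s.t.  A^T y >= c,  y >= 0.

So the dual LP is:
  minimize  11y1 + 7y2 + 35y3 + 4y4
  subject to:
    y1 + 2y3 + y4 >= 4
    y2 + 3y3 + y4 >= 5
    y1, y2, y3, y4 >= 0

Solving the primal: x* = (0, 4).
  primal value c^T x* = 20.
Solving the dual: y* = (0, 0, 0, 5).
  dual value b^T y* = 20.
Strong duality: c^T x* = b^T y*. Confirmed.

20


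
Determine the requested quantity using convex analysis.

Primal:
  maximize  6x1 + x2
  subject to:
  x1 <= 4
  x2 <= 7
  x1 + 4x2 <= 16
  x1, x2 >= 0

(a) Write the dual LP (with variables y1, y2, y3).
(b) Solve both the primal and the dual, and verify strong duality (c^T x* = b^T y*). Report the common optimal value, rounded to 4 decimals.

The standard primal-dual pair for 'max c^T x s.t. A x <= b, x >= 0' is:
  Dual:  min b^T y  s.t.  A^T y >= c,  y >= 0.

So the dual LP is:
  minimize  4y1 + 7y2 + 16y3
  subject to:
    y1 + y3 >= 6
    y2 + 4y3 >= 1
    y1, y2, y3 >= 0

Solving the primal: x* = (4, 3).
  primal value c^T x* = 27.
Solving the dual: y* = (5.75, 0, 0.25).
  dual value b^T y* = 27.
Strong duality: c^T x* = b^T y*. Confirmed.

27


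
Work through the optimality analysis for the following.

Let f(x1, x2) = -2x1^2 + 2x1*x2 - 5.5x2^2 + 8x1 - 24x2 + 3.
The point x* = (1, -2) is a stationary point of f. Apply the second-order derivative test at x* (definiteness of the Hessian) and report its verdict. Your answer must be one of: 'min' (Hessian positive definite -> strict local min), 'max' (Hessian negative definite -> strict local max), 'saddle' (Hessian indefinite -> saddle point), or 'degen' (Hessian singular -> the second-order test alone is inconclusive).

Compute the Hessian H = grad^2 f:
  H = [[-4, 2], [2, -11]]
Verify stationarity: grad f(x*) = H x* + g = (0, 0).
Eigenvalues of H: -11.5311, -3.4689.
Both eigenvalues < 0, so H is negative definite -> x* is a strict local max.

max


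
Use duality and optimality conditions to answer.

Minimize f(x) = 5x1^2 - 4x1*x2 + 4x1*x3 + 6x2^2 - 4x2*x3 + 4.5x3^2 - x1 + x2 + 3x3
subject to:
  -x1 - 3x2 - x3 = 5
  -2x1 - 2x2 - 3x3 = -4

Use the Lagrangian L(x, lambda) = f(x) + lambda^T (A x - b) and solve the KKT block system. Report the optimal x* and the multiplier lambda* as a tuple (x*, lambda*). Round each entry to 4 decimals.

Form the Lagrangian:
  L(x, lambda) = (1/2) x^T Q x + c^T x + lambda^T (A x - b)
Stationarity (grad_x L = 0): Q x + c + A^T lambda = 0.
Primal feasibility: A x = b.

This gives the KKT block system:
  [ Q   A^T ] [ x     ]   [-c ]
  [ A    0  ] [ lambda ] = [ b ]

Solving the linear system:
  x*      = (-0.5112, -2.6413, 3.435)
  lambda* = (-30.2915, 24.2422)
  f(x*)   = 128.3004

x* = (-0.5112, -2.6413, 3.435), lambda* = (-30.2915, 24.2422)


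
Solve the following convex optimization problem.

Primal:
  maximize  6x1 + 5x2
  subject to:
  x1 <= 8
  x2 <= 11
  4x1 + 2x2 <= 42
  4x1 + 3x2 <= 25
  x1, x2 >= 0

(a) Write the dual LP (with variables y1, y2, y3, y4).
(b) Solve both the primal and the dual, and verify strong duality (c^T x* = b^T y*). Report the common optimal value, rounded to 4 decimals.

The standard primal-dual pair for 'max c^T x s.t. A x <= b, x >= 0' is:
  Dual:  min b^T y  s.t.  A^T y >= c,  y >= 0.

So the dual LP is:
  minimize  8y1 + 11y2 + 42y3 + 25y4
  subject to:
    y1 + 4y3 + 4y4 >= 6
    y2 + 2y3 + 3y4 >= 5
    y1, y2, y3, y4 >= 0

Solving the primal: x* = (0, 8.3333).
  primal value c^T x* = 41.6667.
Solving the dual: y* = (0, 0, 0, 1.6667).
  dual value b^T y* = 41.6667.
Strong duality: c^T x* = b^T y*. Confirmed.

41.6667


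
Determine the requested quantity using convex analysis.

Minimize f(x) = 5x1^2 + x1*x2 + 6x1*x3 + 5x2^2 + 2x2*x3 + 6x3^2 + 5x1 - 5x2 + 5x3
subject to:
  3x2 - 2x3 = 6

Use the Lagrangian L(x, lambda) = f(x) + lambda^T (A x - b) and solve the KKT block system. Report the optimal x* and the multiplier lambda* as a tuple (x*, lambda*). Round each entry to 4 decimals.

Form the Lagrangian:
  L(x, lambda) = (1/2) x^T Q x + c^T x + lambda^T (A x - b)
Stationarity (grad_x L = 0): Q x + c + A^T lambda = 0.
Primal feasibility: A x = b.

This gives the KKT block system:
  [ Q   A^T ] [ x     ]   [-c ]
  [ A    0  ] [ lambda ] = [ b ]

Solving the linear system:
  x*      = (-0.0485, 1.3485, -0.9773)
  lambda* = (-2.1606)
  f(x*)   = 0.5462

x* = (-0.0485, 1.3485, -0.9773), lambda* = (-2.1606)


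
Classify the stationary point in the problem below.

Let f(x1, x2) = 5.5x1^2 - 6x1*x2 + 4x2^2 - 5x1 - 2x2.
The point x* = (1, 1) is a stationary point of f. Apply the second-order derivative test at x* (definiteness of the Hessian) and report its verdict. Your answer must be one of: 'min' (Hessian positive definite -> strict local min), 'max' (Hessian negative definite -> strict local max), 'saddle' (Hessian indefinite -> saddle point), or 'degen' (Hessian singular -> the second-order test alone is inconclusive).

Compute the Hessian H = grad^2 f:
  H = [[11, -6], [-6, 8]]
Verify stationarity: grad f(x*) = H x* + g = (0, 0).
Eigenvalues of H: 3.3153, 15.6847.
Both eigenvalues > 0, so H is positive definite -> x* is a strict local min.

min


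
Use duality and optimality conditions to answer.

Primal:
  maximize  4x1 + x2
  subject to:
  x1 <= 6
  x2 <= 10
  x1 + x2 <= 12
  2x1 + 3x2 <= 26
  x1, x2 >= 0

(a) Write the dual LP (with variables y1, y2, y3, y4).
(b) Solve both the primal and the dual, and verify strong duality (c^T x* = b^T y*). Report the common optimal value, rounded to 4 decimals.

The standard primal-dual pair for 'max c^T x s.t. A x <= b, x >= 0' is:
  Dual:  min b^T y  s.t.  A^T y >= c,  y >= 0.

So the dual LP is:
  minimize  6y1 + 10y2 + 12y3 + 26y4
  subject to:
    y1 + y3 + 2y4 >= 4
    y2 + y3 + 3y4 >= 1
    y1, y2, y3, y4 >= 0

Solving the primal: x* = (6, 4.6667).
  primal value c^T x* = 28.6667.
Solving the dual: y* = (3.3333, 0, 0, 0.3333).
  dual value b^T y* = 28.6667.
Strong duality: c^T x* = b^T y*. Confirmed.

28.6667


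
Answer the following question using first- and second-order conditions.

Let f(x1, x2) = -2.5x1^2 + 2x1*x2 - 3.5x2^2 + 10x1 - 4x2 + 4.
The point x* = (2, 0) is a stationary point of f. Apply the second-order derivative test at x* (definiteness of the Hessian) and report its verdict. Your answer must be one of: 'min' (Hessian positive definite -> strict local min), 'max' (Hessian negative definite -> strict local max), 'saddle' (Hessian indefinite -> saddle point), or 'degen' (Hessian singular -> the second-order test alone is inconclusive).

Compute the Hessian H = grad^2 f:
  H = [[-5, 2], [2, -7]]
Verify stationarity: grad f(x*) = H x* + g = (0, 0).
Eigenvalues of H: -8.2361, -3.7639.
Both eigenvalues < 0, so H is negative definite -> x* is a strict local max.

max


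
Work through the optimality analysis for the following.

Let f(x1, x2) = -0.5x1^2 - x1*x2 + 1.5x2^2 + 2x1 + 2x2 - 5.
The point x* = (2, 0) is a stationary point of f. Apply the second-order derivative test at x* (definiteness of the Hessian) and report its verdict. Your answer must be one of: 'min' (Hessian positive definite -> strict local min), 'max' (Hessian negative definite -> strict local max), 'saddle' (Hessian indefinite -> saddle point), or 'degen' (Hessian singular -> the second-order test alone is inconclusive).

Compute the Hessian H = grad^2 f:
  H = [[-1, -1], [-1, 3]]
Verify stationarity: grad f(x*) = H x* + g = (0, 0).
Eigenvalues of H: -1.2361, 3.2361.
Eigenvalues have mixed signs, so H is indefinite -> x* is a saddle point.

saddle


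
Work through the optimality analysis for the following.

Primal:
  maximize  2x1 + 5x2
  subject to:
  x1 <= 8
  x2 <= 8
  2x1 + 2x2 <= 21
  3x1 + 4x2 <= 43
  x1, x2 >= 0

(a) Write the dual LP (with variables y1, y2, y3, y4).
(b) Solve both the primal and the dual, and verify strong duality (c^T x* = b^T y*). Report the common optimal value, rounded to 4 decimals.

The standard primal-dual pair for 'max c^T x s.t. A x <= b, x >= 0' is:
  Dual:  min b^T y  s.t.  A^T y >= c,  y >= 0.

So the dual LP is:
  minimize  8y1 + 8y2 + 21y3 + 43y4
  subject to:
    y1 + 2y3 + 3y4 >= 2
    y2 + 2y3 + 4y4 >= 5
    y1, y2, y3, y4 >= 0

Solving the primal: x* = (2.5, 8).
  primal value c^T x* = 45.
Solving the dual: y* = (0, 3, 1, 0).
  dual value b^T y* = 45.
Strong duality: c^T x* = b^T y*. Confirmed.

45


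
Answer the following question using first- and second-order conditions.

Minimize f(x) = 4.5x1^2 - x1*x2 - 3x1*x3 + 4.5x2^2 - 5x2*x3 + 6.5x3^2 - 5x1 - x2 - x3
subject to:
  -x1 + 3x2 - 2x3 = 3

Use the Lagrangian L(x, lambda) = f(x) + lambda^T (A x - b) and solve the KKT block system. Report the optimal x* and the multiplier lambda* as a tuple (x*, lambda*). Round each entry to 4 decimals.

Form the Lagrangian:
  L(x, lambda) = (1/2) x^T Q x + c^T x + lambda^T (A x - b)
Stationarity (grad_x L = 0): Q x + c + A^T lambda = 0.
Primal feasibility: A x = b.

This gives the KKT block system:
  [ Q   A^T ] [ x     ]   [-c ]
  [ A    0  ] [ lambda ] = [ b ]

Solving the linear system:
  x*      = (0.4297, 1.2786, 0.2031)
  lambda* = (-3.0208)
  f(x*)   = 2.7161

x* = (0.4297, 1.2786, 0.2031), lambda* = (-3.0208)


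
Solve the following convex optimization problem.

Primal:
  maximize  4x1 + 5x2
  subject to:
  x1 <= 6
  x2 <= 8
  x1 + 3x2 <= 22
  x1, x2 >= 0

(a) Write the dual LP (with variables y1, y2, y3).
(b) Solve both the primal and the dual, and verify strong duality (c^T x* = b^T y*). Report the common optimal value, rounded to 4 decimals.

The standard primal-dual pair for 'max c^T x s.t. A x <= b, x >= 0' is:
  Dual:  min b^T y  s.t.  A^T y >= c,  y >= 0.

So the dual LP is:
  minimize  6y1 + 8y2 + 22y3
  subject to:
    y1 + y3 >= 4
    y2 + 3y3 >= 5
    y1, y2, y3 >= 0

Solving the primal: x* = (6, 5.3333).
  primal value c^T x* = 50.6667.
Solving the dual: y* = (2.3333, 0, 1.6667).
  dual value b^T y* = 50.6667.
Strong duality: c^T x* = b^T y*. Confirmed.

50.6667


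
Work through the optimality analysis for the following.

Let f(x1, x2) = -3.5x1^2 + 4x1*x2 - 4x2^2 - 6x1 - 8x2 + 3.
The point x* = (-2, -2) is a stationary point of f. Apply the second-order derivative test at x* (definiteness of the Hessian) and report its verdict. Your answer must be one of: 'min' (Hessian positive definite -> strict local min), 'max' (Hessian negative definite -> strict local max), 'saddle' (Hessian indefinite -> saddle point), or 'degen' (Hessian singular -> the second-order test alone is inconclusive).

Compute the Hessian H = grad^2 f:
  H = [[-7, 4], [4, -8]]
Verify stationarity: grad f(x*) = H x* + g = (0, 0).
Eigenvalues of H: -11.5311, -3.4689.
Both eigenvalues < 0, so H is negative definite -> x* is a strict local max.

max


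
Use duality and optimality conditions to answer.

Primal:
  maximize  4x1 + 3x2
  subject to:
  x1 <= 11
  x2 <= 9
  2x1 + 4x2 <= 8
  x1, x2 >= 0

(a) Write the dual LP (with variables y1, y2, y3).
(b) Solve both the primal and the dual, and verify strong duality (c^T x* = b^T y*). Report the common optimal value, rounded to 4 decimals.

The standard primal-dual pair for 'max c^T x s.t. A x <= b, x >= 0' is:
  Dual:  min b^T y  s.t.  A^T y >= c,  y >= 0.

So the dual LP is:
  minimize  11y1 + 9y2 + 8y3
  subject to:
    y1 + 2y3 >= 4
    y2 + 4y3 >= 3
    y1, y2, y3 >= 0

Solving the primal: x* = (4, 0).
  primal value c^T x* = 16.
Solving the dual: y* = (0, 0, 2).
  dual value b^T y* = 16.
Strong duality: c^T x* = b^T y*. Confirmed.

16


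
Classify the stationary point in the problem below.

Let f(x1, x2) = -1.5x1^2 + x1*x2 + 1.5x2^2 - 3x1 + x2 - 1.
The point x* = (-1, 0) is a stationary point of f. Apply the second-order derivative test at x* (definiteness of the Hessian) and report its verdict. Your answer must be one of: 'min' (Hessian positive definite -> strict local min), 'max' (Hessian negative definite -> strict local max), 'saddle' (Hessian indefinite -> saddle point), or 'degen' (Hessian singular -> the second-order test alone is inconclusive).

Compute the Hessian H = grad^2 f:
  H = [[-3, 1], [1, 3]]
Verify stationarity: grad f(x*) = H x* + g = (0, 0).
Eigenvalues of H: -3.1623, 3.1623.
Eigenvalues have mixed signs, so H is indefinite -> x* is a saddle point.

saddle


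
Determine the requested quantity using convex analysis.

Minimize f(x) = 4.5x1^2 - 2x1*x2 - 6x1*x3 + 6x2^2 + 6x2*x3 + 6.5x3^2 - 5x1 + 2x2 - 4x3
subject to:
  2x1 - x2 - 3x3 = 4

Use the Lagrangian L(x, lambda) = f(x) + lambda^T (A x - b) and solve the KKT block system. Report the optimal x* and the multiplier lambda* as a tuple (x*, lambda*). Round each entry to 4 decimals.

Form the Lagrangian:
  L(x, lambda) = (1/2) x^T Q x + c^T x + lambda^T (A x - b)
Stationarity (grad_x L = 0): Q x + c + A^T lambda = 0.
Primal feasibility: A x = b.

This gives the KKT block system:
  [ Q   A^T ] [ x     ]   [-c ]
  [ A    0  ] [ lambda ] = [ b ]

Solving the linear system:
  x*      = (1.708, -0.3186, -0.0885)
  lambda* = (-5.7699)
  f(x*)   = 7.1283

x* = (1.708, -0.3186, -0.0885), lambda* = (-5.7699)


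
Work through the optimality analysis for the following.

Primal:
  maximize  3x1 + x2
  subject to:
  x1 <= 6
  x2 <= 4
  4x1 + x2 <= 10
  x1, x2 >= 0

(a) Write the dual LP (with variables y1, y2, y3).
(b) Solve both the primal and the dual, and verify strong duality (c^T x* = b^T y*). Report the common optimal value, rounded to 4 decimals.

The standard primal-dual pair for 'max c^T x s.t. A x <= b, x >= 0' is:
  Dual:  min b^T y  s.t.  A^T y >= c,  y >= 0.

So the dual LP is:
  minimize  6y1 + 4y2 + 10y3
  subject to:
    y1 + 4y3 >= 3
    y2 + y3 >= 1
    y1, y2, y3 >= 0

Solving the primal: x* = (1.5, 4).
  primal value c^T x* = 8.5.
Solving the dual: y* = (0, 0.25, 0.75).
  dual value b^T y* = 8.5.
Strong duality: c^T x* = b^T y*. Confirmed.

8.5


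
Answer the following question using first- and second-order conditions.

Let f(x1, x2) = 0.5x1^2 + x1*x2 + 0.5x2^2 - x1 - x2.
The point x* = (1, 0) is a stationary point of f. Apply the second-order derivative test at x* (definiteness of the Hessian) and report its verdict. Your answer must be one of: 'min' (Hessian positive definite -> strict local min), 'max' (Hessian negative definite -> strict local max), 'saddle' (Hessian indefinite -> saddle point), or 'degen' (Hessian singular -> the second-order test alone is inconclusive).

Compute the Hessian H = grad^2 f:
  H = [[1, 1], [1, 1]]
Verify stationarity: grad f(x*) = H x* + g = (0, 0).
Eigenvalues of H: 0, 2.
H has a zero eigenvalue (singular; positive semidefinite but not definite), so H is neither positive definite, negative definite, nor indefinite. The second-order test alone is inconclusive -> degen.
(Indeed, f is constant along the null direction of H through x*, so x* is not a strict local extremum.)

degen


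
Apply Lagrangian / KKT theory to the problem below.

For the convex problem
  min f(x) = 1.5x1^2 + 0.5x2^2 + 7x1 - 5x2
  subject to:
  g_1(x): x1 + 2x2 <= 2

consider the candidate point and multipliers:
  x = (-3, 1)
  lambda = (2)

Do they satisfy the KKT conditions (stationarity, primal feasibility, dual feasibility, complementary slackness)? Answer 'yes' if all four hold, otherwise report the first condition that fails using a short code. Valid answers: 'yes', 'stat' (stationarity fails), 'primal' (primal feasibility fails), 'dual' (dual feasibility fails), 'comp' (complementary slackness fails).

Gradient of f: grad f(x) = Q x + c = (-2, -4)
Constraint values g_i(x) = a_i^T x - b_i:
  g_1((-3, 1)) = -3
Stationarity residual: grad f(x) + sum_i lambda_i a_i = (0, 0)
  -> stationarity OK
Primal feasibility (all g_i <= 0): OK
Dual feasibility (all lambda_i >= 0): OK
Complementary slackness (lambda_i * g_i(x) = 0 for all i): FAILS

Verdict: the first failing condition is complementary_slackness -> comp.

comp


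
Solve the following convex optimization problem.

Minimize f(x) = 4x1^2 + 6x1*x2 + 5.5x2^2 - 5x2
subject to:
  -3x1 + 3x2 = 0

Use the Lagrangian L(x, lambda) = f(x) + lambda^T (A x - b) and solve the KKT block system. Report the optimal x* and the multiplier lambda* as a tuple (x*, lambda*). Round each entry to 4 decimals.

Form the Lagrangian:
  L(x, lambda) = (1/2) x^T Q x + c^T x + lambda^T (A x - b)
Stationarity (grad_x L = 0): Q x + c + A^T lambda = 0.
Primal feasibility: A x = b.

This gives the KKT block system:
  [ Q   A^T ] [ x     ]   [-c ]
  [ A    0  ] [ lambda ] = [ b ]

Solving the linear system:
  x*      = (0.1613, 0.1613)
  lambda* = (0.7527)
  f(x*)   = -0.4032

x* = (0.1613, 0.1613), lambda* = (0.7527)


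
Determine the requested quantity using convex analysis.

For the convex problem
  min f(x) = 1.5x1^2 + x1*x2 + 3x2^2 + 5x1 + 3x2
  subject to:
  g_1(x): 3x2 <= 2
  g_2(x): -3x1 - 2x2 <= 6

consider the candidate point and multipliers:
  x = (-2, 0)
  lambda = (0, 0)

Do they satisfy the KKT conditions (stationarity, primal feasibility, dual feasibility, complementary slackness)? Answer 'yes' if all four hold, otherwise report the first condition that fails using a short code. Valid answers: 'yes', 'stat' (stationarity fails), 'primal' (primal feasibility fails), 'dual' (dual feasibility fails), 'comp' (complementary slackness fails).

Gradient of f: grad f(x) = Q x + c = (-1, 1)
Constraint values g_i(x) = a_i^T x - b_i:
  g_1((-2, 0)) = -2
  g_2((-2, 0)) = 0
Stationarity residual: grad f(x) + sum_i lambda_i a_i = (-1, 1)
  -> stationarity FAILS
Primal feasibility (all g_i <= 0): OK
Dual feasibility (all lambda_i >= 0): OK
Complementary slackness (lambda_i * g_i(x) = 0 for all i): OK

Verdict: the first failing condition is stationarity -> stat.

stat


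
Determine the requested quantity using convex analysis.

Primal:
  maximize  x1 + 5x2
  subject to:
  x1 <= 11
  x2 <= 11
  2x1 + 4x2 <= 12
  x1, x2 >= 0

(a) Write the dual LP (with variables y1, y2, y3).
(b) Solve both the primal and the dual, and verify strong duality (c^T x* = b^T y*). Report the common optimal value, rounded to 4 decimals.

The standard primal-dual pair for 'max c^T x s.t. A x <= b, x >= 0' is:
  Dual:  min b^T y  s.t.  A^T y >= c,  y >= 0.

So the dual LP is:
  minimize  11y1 + 11y2 + 12y3
  subject to:
    y1 + 2y3 >= 1
    y2 + 4y3 >= 5
    y1, y2, y3 >= 0

Solving the primal: x* = (0, 3).
  primal value c^T x* = 15.
Solving the dual: y* = (0, 0, 1.25).
  dual value b^T y* = 15.
Strong duality: c^T x* = b^T y*. Confirmed.

15
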